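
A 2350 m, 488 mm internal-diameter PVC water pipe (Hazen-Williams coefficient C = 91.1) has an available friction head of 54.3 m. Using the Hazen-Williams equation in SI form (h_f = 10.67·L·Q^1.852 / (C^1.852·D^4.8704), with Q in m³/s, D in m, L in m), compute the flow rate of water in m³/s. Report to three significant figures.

Rearranging: Q = [h_f·C^1.852·D^4.8704 / (10.67·L)]^(1/1.852)
Q = [54.3·91.1^1.852·0.488^4.8704 / (10.67·2350)]^0.540 = 0.5029 m³/s

Q ≈ 0.503 m³/s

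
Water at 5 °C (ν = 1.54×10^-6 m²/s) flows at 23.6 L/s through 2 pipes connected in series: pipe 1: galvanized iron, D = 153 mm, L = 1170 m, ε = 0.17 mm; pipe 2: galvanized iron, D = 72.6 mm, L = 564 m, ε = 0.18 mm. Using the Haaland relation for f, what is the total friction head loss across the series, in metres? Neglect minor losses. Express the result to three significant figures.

Pipe 1: V = 1.284 m/s, Re = 1.28×10^5, ε/D = 0.00111, f = 0.02193, h_1 = f(L/D)V²/2g = 14.08 m
Pipe 2: V = 5.701 m/s, Re = 2.69×10^5, ε/D = 0.00248, f = 0.02538, h_2 = f(L/D)V²/2g = 326.6 m
Series → Q common, losses add: H = Σh = 340.7 m

H ≈ 341 m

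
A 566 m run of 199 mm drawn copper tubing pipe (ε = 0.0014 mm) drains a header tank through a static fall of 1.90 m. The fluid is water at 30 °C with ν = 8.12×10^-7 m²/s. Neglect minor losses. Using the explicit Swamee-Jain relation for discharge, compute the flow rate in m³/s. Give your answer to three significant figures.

Q ≈ 0.0288 m³/s

Swamee-Jain (Type II): Q = -0.965·√(gD⁵h_f/L)·ln[ε/(3.7D) + √(3.17ν²L/(gD³h_f))]
√(gD⁵h_f/L) = √(9.81·0.199⁵·1.90/566) = 0.003206
ε/(3.7D) = 1.90×10^-6; √(3.17ν²L/(gD³h_f)) = 8.97×10^-5
Q = -0.965·0.003206·ln(9.164×10^-5) = 0.02876 m³/s
Check: V = 0.925 m/s, Re = 2.27×10^5, f = 0.01523, h_f = 1.89 m ≈ 1.90 m ✓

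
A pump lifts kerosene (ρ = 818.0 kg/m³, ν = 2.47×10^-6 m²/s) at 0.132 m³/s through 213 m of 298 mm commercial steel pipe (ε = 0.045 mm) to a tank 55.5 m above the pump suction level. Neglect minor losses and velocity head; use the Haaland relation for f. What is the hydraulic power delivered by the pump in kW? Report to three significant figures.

V = 4Q/(πD²) = 1.893 m/s; Re = 2.28×10^5; ε/D = 1.51×10^-4; f = 0.01624
h_f = f(L/D)V²/2g = 2.119 m
Total head H = z + h_f = 55.5 + 2.119 = 57.62 m
P_hyd = ρgQH = 818.0·9.81·0.132·57.62 = 61.03 kW

P_hyd ≈ 61.0 kW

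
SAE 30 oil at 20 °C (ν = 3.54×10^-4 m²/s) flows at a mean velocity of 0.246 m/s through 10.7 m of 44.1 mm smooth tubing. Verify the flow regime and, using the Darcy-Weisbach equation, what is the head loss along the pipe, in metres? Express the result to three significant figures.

h_f ≈ 1.56 m

Re = VD/ν = 0.246·0.04410/3.54×10^-4 = 30.6 → laminar (Re < 2300)
f = 64/Re = 2.088
h_f = f(L/D)V²/(2g) = 2.088·(10.7/0.04410)·0.246²/(2·9.81) = 1.563 m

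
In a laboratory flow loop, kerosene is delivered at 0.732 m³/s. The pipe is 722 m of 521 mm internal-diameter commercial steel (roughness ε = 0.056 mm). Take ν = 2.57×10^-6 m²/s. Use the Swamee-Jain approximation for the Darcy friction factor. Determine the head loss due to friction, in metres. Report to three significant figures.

h_f ≈ 11.7 m

V = 4Q/(πD²) = 4·0.732/(π·0.521²) = 3.434 m/s
Re = VD/ν = 3.434·0.521/2.57×10^-6 = 6.96×10^5 → turbulent
ε/D = 0.056/521 = 1.07×10^-4
Swamee-Jain: f = 0.01406
h_f = f(L/D)V²/(2g) = 0.01406·(722/0.521)·3.434²/(2·9.81) = 11.71 m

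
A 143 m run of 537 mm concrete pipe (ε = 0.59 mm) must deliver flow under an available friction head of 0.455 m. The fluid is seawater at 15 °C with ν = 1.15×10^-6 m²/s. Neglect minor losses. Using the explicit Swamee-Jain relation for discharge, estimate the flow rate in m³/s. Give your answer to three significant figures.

Q ≈ 0.289 m³/s

Swamee-Jain (Type II): Q = -0.965·√(gD⁵h_f/L)·ln[ε/(3.7D) + √(3.17ν²L/(gD³h_f))]
√(gD⁵h_f/L) = √(9.81·0.537⁵·0.455/143) = 0.03733
ε/(3.7D) = 2.97×10^-4; √(3.17ν²L/(gD³h_f)) = 2.95×10^-5
Q = -0.965·0.03733·ln(3.264×10^-4) = 0.2892 m³/s
Check: V = 1.28 m/s, Re = 5.96×10^5, f = 0.02068, h_f = 0.458 m ≈ 0.455 m ✓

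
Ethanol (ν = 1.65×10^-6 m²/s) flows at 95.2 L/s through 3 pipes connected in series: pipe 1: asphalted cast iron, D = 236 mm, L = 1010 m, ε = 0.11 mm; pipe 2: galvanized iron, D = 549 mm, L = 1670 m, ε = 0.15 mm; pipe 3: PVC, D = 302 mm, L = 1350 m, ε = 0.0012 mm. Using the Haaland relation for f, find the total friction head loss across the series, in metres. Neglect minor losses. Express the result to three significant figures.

Pipe 1: V = 2.176 m/s, Re = 3.11×10^5, ε/D = 4.66×10^-4, f = 0.01783, h_1 = f(L/D)V²/2g = 18.42 m
Pipe 2: V = 0.4022 m/s, Re = 1.34×10^5, ε/D = 2.73×10^-4, f = 0.01827, h_2 = f(L/D)V²/2g = 0.4580 m
Pipe 3: V = 1.329 m/s, Re = 2.43×10^5, ε/D = 3.97×10^-6, f = 0.01495, h_3 = f(L/D)V²/2g = 6.017 m
Series → Q common, losses add: H = Σh = 24.89 m

H ≈ 24.9 m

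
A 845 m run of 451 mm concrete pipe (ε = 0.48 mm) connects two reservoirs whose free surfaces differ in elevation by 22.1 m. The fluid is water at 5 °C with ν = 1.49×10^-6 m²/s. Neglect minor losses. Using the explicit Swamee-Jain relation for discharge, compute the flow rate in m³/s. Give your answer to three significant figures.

Swamee-Jain (Type II): Q = -0.965·√(gD⁵h_f/L)·ln[ε/(3.7D) + √(3.17ν²L/(gD³h_f))]
√(gD⁵h_f/L) = √(9.81·0.451⁵·22.1/845) = 0.06919
ε/(3.7D) = 2.88×10^-4; √(3.17ν²L/(gD³h_f)) = 1.73×10^-5
Q = -0.965·0.06919·ln(3.049×10^-4) = 0.5405 m³/s
Check: V = 3.38 m/s, Re = 1.02×10^6, f = 0.02031, h_f = 22.2 m ≈ 22.1 m ✓

Q ≈ 0.541 m³/s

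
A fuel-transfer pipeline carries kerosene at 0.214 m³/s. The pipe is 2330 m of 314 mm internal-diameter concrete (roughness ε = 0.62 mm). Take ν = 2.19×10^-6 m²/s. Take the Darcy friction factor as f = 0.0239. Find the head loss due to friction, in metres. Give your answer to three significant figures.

V = 4Q/(πD²) = 4·0.214/(π·0.314²) = 2.764 m/s
h_f = f(L/D)V²/(2g) = 0.02390·(2330/0.314)·2.764²/(2·9.81) = 69.03 m

h_f ≈ 69.0 m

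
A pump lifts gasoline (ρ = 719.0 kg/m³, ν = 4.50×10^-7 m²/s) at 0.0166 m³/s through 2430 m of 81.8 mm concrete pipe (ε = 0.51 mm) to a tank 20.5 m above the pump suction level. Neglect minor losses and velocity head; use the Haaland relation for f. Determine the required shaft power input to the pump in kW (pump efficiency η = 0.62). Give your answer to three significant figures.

V = 4Q/(πD²) = 3.159 m/s; Re = 5.74×10^5; ε/D = 0.00623; f = 0.03270
h_f = f(L/D)V²/2g = 494.0 m
Total head H = z + h_f = 20.5 + 494.0 = 514.5 m
P_hyd = ρgQH = 719.0·9.81·0.0166·514.5 = 60.24 kW
P_shaft = P_hyd/η = 60.24/0.62 = 97.16 kW

P_shaft ≈ 97.2 kW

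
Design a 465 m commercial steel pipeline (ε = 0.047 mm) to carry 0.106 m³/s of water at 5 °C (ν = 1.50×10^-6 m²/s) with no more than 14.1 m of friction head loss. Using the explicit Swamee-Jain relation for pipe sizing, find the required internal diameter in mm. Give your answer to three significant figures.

D ≈ 220 mm

Swamee-Jain (Type III): D = 0.66·[ε^1.25·(LQ²/(gh_f))^4.75 + ν·Q^9.4·(L/(gh_f))^5.2]^0.04
LQ²/(gh_f) = 0.03777; L/(gh_f) = 3.362
Term 1 = ε^1.25·(…)^4.75 = 6.79×10^-13; Term 2 = ν·Q^9.4·(…)^5.2 = 5.65×10^-13
D = 0.66·(6.79×10^-13 + 5.65×10^-13)^0.04 = 0.2205 m = 220 mm
Check: V = 2.78 m/s, Re = 4.08×10^5, f = 0.01592, h_f = 13.2 m ≈ 14.1 m ✓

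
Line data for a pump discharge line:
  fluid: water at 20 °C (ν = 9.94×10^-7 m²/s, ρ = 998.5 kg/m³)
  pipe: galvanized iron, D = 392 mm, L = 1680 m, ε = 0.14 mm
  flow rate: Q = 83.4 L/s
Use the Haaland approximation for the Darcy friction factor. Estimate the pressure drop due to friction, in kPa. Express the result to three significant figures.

Δp ≈ 17.7 kPa

V = 4Q/(πD²) = 4·0.0834/(π·0.392²) = 0.6910 m/s
Re = VD/ν = 0.6910·0.392/9.94×10^-7 = 2.73×10^5 → turbulent
ε/D = 0.14/392 = 3.57×10^-4
Haaland: f = 0.01733
h_f = f(L/D)V²/(2g) = 0.01733·(1680/0.392)·0.6910²/(2·9.81) = 1.808 m
Δp = ρg·h_f = 998.5·9.81·1.808 = 17.71 kPa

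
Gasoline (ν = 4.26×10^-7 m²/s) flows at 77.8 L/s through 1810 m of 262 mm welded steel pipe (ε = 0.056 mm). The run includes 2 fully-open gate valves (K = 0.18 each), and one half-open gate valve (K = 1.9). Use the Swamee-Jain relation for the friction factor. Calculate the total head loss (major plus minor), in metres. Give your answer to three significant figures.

H_L ≈ 11.3 m

V = 4Q/(πD²) = 1.443 m/s; V²/2g = 0.1061 m
Re = 8.88×10^5, ε/D = 2.14×10^-4 → f = 0.01502 (Swamee-Jain)
Major: h_f = f(L/D)·V²/2g = 0.01502·6908·0.1061 = 11.01 m
Minor: ΣK = 2.26; h_m = ΣK·V²/2g = 0.2399 m
Total H_L = 11.01 + 0.2399 = 11.25 m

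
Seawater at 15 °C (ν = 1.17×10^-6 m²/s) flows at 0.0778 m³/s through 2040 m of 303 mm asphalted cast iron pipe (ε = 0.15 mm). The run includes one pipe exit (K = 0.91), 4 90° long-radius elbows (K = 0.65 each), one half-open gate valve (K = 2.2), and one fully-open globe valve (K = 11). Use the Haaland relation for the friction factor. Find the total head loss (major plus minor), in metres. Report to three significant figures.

V = 4Q/(πD²) = 1.079 m/s; V²/2g = 0.05933 m
Re = 2.79×10^5, ε/D = 4.95×10^-4 → f = 0.01813 (Haaland)
Major: h_f = f(L/D)·V²/2g = 0.01813·6733·0.05933 = 7.243 m
Minor: ΣK = 16.7; h_m = ΣK·V²/2g = 0.9915 m
Total H_L = 7.243 + 0.9915 = 8.235 m

H_L ≈ 8.23 m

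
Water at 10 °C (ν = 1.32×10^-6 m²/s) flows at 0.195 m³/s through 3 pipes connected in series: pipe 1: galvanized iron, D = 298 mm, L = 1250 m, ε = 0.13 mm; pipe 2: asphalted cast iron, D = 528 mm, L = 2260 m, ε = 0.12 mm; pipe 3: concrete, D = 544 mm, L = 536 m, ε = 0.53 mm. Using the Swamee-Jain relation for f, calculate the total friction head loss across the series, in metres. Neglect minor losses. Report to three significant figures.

H ≈ 32.2 m

Pipe 1: V = 2.796 m/s, Re = 6.31×10^5, ε/D = 4.36×10^-4, f = 0.01716, h_1 = f(L/D)V²/2g = 28.68 m
Pipe 2: V = 0.8906 m/s, Re = 3.56×10^5, ε/D = 2.27×10^-4, f = 0.01624, h_2 = f(L/D)V²/2g = 2.810 m
Pipe 3: V = 0.8390 m/s, Re = 3.46×10^5, ε/D = 9.74×10^-4, f = 0.02051, h_3 = f(L/D)V²/2g = 0.7250 m
Series → Q common, losses add: H = Σh = 32.21 m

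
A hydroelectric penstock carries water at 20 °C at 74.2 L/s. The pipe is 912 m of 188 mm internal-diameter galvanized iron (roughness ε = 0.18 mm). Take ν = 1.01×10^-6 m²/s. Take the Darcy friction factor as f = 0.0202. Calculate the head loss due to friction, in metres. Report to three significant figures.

h_f ≈ 35.7 m

V = 4Q/(πD²) = 4·0.0742/(π·0.188²) = 2.673 m/s
h_f = f(L/D)V²/(2g) = 0.02020·(912/0.188)·2.673²/(2·9.81) = 35.69 m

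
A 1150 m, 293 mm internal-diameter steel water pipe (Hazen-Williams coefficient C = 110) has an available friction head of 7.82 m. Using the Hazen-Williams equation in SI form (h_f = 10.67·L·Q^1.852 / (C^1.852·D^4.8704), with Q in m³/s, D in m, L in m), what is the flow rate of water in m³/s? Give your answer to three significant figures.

Q ≈ 0.0820 m³/s

Rearranging: Q = [h_f·C^1.852·D^4.8704 / (10.67·L)]^(1/1.852)
Q = [7.82·110^1.852·0.293^4.8704 / (10.67·1150)]^0.540 = 0.08201 m³/s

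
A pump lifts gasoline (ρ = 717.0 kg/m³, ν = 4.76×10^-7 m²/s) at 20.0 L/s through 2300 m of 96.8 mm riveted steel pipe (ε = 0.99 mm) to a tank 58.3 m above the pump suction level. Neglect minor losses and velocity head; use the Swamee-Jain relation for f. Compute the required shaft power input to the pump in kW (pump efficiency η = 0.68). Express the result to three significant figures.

V = 4Q/(πD²) = 2.718 m/s; Re = 5.53×10^5; ε/D = 0.0102; f = 0.03838
h_f = f(L/D)V²/2g = 343.2 m
Total head H = z + h_f = 58.3 + 343.2 = 401.5 m
P_hyd = ρgQH = 717.0·9.81·0.0200·401.5 = 56.49 kW
P_shaft = P_hyd/η = 56.49/0.68 = 83.07 kW

P_shaft ≈ 83.1 kW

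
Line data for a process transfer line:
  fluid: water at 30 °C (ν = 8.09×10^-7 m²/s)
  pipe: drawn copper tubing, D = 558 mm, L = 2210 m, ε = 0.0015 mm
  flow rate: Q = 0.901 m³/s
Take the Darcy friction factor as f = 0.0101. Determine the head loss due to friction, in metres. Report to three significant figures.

V = 4Q/(πD²) = 4·0.901/(π·0.558²) = 3.684 m/s
h_f = f(L/D)V²/(2g) = 0.01010·(2210/0.558)·3.684²/(2·9.81) = 27.68 m

h_f ≈ 27.7 m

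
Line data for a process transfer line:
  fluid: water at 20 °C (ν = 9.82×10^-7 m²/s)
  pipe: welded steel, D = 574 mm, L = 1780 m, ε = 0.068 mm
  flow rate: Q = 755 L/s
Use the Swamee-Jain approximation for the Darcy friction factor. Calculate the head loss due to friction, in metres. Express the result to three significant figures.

h_f ≈ 17.9 m

V = 4Q/(πD²) = 4·0.755/(π·0.574²) = 2.918 m/s
Re = VD/ν = 2.918·0.574/9.82×10^-7 = 1.71×10^6 → turbulent
ε/D = 0.068/574 = 1.18×10^-4
Swamee-Jain: f = 0.01330
h_f = f(L/D)V²/(2g) = 0.01330·(1780/0.574)·2.918²/(2·9.81) = 17.89 m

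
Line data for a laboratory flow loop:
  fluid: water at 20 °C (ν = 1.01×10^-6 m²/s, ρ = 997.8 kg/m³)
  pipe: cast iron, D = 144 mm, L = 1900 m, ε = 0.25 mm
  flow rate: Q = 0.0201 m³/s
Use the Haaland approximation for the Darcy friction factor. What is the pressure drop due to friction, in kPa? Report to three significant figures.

Δp ≈ 236 kPa

V = 4Q/(πD²) = 4·0.0201/(π·0.144²) = 1.234 m/s
Re = VD/ν = 1.234·0.144/1.01×10^-6 = 1.76×10^5 → turbulent
ε/D = 0.25/144 = 0.00174
Haaland: f = 0.02358
h_f = f(L/D)V²/(2g) = 0.02358·(1900/0.144)·1.234²/(2·9.81) = 24.16 m
Δp = ρg·h_f = 997.8·9.81·24.16 = 236.5 kPa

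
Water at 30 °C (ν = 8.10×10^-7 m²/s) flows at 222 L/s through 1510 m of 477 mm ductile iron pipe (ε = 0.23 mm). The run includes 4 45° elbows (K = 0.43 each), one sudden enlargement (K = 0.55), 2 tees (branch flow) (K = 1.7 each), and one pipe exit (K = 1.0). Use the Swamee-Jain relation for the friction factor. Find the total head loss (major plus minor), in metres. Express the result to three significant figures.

V = 4Q/(πD²) = 1.242 m/s; V²/2g = 0.07866 m
Re = 7.32×10^5, ε/D = 4.82×10^-4 → f = 0.01737 (Swamee-Jain)
Major: h_f = f(L/D)·V²/2g = 0.01737·3166·0.07866 = 4.324 m
Minor: ΣK = 6.67; h_m = ΣK·V²/2g = 0.5247 m
Total H_L = 4.324 + 0.5247 = 4.849 m

H_L ≈ 4.85 m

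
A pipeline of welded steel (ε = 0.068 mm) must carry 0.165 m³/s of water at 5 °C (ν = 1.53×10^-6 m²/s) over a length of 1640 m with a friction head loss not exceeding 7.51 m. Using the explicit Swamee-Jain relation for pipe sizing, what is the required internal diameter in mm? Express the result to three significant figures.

Swamee-Jain (Type III): D = 0.66·[ε^1.25·(LQ²/(gh_f))^4.75 + ν·Q^9.4·(L/(gh_f))^5.2]^0.04
LQ²/(gh_f) = 0.6060; L/(gh_f) = 22.26
Term 1 = ε^1.25·(…)^4.75 = 5.72×10^-7; Term 2 = ν·Q^9.4·(…)^5.2 = 6.86×10^-7
D = 0.66·(5.72×10^-7 + 6.86×10^-7)^0.04 = 0.3833 m = 383 mm
Check: V = 1.43 m/s, Re = 3.58×10^5, f = 0.01581, h_f = 7.05 m ≈ 7.51 m ✓

D ≈ 383 mm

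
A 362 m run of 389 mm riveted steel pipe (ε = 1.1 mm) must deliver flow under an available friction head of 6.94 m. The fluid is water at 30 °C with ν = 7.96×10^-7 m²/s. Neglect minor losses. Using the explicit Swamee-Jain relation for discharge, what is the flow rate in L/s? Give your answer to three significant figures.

Q ≈ 283 L/s

Swamee-Jain (Type II): Q = -0.965·√(gD⁵h_f/L)·ln[ε/(3.7D) + √(3.17ν²L/(gD³h_f))]
√(gD⁵h_f/L) = √(9.81·0.389⁵·6.94/362) = 0.04093
ε/(3.7D) = 7.64×10^-4; √(3.17ν²L/(gD³h_f)) = 1.35×10^-5
Q = -0.965·0.04093·ln(7.777×10^-4) = 0.2828 m³/s
Check: V = 2.38 m/s, Re = 1.16×10^6, f = 0.02592, h_f = 6.96 m ≈ 6.94 m ✓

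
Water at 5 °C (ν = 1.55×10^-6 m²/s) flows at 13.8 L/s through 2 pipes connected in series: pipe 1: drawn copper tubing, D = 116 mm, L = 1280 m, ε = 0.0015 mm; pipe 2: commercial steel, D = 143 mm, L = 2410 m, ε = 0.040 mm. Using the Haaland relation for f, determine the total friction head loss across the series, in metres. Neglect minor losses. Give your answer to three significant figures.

H ≈ 29.8 m

Pipe 1: V = 1.306 m/s, Re = 9.77×10^4, ε/D = 1.29×10^-5, f = 0.01796, h_1 = f(L/D)V²/2g = 17.22 m
Pipe 2: V = 0.8592 m/s, Re = 7.93×10^4, ε/D = 2.80×10^-4, f = 0.01984, h_2 = f(L/D)V²/2g = 12.58 m
Series → Q common, losses add: H = Σh = 29.80 m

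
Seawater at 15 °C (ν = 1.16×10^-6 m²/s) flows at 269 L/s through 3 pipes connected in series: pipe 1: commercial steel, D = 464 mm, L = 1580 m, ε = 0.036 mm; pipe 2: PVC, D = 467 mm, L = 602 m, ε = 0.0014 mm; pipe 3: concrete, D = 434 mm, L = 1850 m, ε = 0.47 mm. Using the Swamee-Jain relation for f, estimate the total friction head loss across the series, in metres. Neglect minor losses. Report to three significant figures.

H ≈ 22.9 m

Pipe 1: V = 1.591 m/s, Re = 6.36×10^5, ε/D = 7.76×10^-5, f = 0.01379, h_1 = f(L/D)V²/2g = 6.058 m
Pipe 2: V = 1.570 m/s, Re = 6.32×10^5, ε/D = 3.00×10^-6, f = 0.01261, h_2 = f(L/D)V²/2g = 2.044 m
Pipe 3: V = 1.818 m/s, Re = 6.80×10^5, ε/D = 0.00108, f = 0.02055, h_3 = f(L/D)V²/2g = 14.76 m
Series → Q common, losses add: H = Σh = 22.86 m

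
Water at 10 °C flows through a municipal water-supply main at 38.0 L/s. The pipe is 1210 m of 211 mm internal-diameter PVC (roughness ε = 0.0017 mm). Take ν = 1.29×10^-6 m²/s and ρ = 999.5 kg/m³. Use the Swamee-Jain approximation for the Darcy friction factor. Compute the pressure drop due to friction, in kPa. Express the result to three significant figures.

Δp ≈ 54.0 kPa

V = 4Q/(πD²) = 4·0.0380/(π·0.211²) = 1.087 m/s
Re = VD/ν = 1.087·0.211/1.29×10^-6 = 1.78×10^5 → turbulent
ε/D = 0.0017/211 = 8.06×10^-6
Swamee-Jain: f = 0.01596
h_f = f(L/D)V²/(2g) = 0.01596·(1210/0.211)·1.087²/(2·9.81) = 5.511 m
Δp = ρg·h_f = 999.5·9.81·5.511 = 54.03 kPa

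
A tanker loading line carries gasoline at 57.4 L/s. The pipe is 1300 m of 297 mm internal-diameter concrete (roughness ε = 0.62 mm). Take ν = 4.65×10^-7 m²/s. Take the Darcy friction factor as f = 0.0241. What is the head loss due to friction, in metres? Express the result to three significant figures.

h_f ≈ 3.69 m

V = 4Q/(πD²) = 4·0.0574/(π·0.297²) = 0.8285 m/s
h_f = f(L/D)V²/(2g) = 0.02410·(1300/0.297)·0.8285²/(2·9.81) = 3.691 m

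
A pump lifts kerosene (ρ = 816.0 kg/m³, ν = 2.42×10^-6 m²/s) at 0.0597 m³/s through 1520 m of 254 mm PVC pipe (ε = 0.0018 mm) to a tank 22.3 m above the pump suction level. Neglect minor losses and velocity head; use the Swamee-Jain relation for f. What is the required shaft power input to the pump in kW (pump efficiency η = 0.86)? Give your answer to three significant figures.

P_shaft ≈ 16.4 kW

V = 4Q/(πD²) = 1.178 m/s; Re = 1.24×10^5; ε/D = 7.09×10^-6; f = 0.01714
h_f = f(L/D)V²/2g = 7.259 m
Total head H = z + h_f = 22.3 + 7.259 = 29.56 m
P_hyd = ρgQH = 816.0·9.81·0.0597·29.56 = 14.13 kW
P_shaft = P_hyd/η = 14.13/0.86 = 16.43 kW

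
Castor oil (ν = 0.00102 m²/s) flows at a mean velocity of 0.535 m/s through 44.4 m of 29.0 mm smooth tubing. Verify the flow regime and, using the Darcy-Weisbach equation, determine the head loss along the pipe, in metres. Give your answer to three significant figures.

h_f ≈ 94.0 m

Re = VD/ν = 0.535·0.02900/0.00102 = 15.2 → laminar (Re < 2300)
f = 64/Re = 4.208
h_f = f(L/D)V²/(2g) = 4.208·(44.4/0.02900)·0.535²/(2·9.81) = 93.98 m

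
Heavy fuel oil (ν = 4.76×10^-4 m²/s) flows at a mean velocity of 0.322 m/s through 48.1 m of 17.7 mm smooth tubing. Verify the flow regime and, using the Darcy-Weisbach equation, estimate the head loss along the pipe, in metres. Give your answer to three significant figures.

Re = VD/ν = 0.322·0.01770/4.76×10^-4 = 12.0 → laminar (Re < 2300)
f = 64/Re = 5.345
h_f = f(L/D)V²/(2g) = 5.345·(48.1/0.01770)·0.322²/(2·9.81) = 76.76 m

h_f ≈ 76.8 m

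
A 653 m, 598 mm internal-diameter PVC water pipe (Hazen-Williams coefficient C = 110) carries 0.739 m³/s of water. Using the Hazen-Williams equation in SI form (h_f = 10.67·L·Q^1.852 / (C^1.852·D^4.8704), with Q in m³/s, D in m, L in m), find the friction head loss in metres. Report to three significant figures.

h_f ≈ 8.07 m

h_f = 10.67·653·0.739^1.852 / (110^1.852·0.598^4.8704) = 8.067 m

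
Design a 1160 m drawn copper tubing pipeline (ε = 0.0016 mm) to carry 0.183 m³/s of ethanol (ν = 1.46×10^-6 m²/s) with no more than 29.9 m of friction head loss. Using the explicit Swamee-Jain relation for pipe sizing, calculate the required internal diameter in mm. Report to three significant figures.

Swamee-Jain (Type III): D = 0.66·[ε^1.25·(LQ²/(gh_f))^4.75 + ν·Q^9.4·(L/(gh_f))^5.2]^0.04
LQ²/(gh_f) = 0.1324; L/(gh_f) = 3.955
Term 1 = ε^1.25·(…)^4.75 = 3.84×10^-12; Term 2 = ν·Q^9.4·(…)^5.2 = 2.17×10^-10
D = 0.66·(3.84×10^-12 + 2.17×10^-10)^0.04 = 0.2712 m = 271 mm
Check: V = 3.17 m/s, Re = 5.88×10^5, f = 0.01282, h_f = 28.1 m ≈ 29.9 m ✓

D ≈ 271 mm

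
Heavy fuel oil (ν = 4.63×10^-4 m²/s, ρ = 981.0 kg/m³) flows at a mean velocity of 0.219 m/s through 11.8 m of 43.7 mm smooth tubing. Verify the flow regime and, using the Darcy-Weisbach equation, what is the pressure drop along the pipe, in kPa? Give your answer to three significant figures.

Δp ≈ 19.7 kPa

Re = VD/ν = 0.219·0.04370/4.63×10^-4 = 20.7 → laminar (Re < 2300)
f = 64/Re = 3.096
h_f = f(L/D)V²/(2g) = 3.096·(11.8/0.04370)·0.219²/(2·9.81) = 2.044 m
Δp = ρg·h_f = 981.0·9.81·2.044 = 19.67 kPa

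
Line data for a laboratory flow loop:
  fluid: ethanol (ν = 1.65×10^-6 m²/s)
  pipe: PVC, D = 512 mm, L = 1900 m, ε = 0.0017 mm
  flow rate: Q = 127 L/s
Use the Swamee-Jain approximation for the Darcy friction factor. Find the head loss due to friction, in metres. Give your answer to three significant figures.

V = 4Q/(πD²) = 4·0.127/(π·0.512²) = 0.6168 m/s
Re = VD/ν = 0.6168·0.512/1.65×10^-6 = 1.91×10^5 → turbulent
ε/D = 0.0017/512 = 3.32×10^-6
Swamee-Jain: f = 0.01570
h_f = f(L/D)V²/(2g) = 0.01570·(1900/0.512)·0.6168²/(2·9.81) = 1.130 m

h_f ≈ 1.13 m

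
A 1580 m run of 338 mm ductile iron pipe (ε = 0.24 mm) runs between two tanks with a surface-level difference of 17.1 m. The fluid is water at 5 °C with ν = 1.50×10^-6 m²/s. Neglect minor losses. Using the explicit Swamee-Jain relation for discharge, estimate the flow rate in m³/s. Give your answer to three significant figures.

Q ≈ 0.175 m³/s

Swamee-Jain (Type II): Q = -0.965·√(gD⁵h_f/L)·ln[ε/(3.7D) + √(3.17ν²L/(gD³h_f))]
√(gD⁵h_f/L) = √(9.81·0.338⁵·17.1/1580) = 0.02164
ε/(3.7D) = 1.92×10^-4; √(3.17ν²L/(gD³h_f)) = 4.17×10^-5
Q = -0.965·0.02164·ln(2.336×10^-4) = 0.1746 m³/s
Check: V = 1.95 m/s, Re = 4.39×10^5, f = 0.01908, h_f = 17.2 m ≈ 17.1 m ✓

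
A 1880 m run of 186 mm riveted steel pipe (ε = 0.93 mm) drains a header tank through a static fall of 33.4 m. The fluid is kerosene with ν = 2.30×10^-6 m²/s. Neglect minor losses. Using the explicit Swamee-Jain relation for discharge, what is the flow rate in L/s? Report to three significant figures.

Swamee-Jain (Type II): Q = -0.965·√(gD⁵h_f/L)·ln[ε/(3.7D) + √(3.17ν²L/(gD³h_f))]
√(gD⁵h_f/L) = √(9.81·0.186⁵·33.4/1880) = 0.006229
ε/(3.7D) = 0.00135; √(3.17ν²L/(gD³h_f)) = 1.22×10^-4
Q = -0.965·0.006229·ln(0.001474) = 0.03919 m³/s
Check: V = 1.44 m/s, Re = 1.17×10^5, f = 0.03141, h_f = 33.7 m ≈ 33.4 m ✓

Q ≈ 39.2 L/s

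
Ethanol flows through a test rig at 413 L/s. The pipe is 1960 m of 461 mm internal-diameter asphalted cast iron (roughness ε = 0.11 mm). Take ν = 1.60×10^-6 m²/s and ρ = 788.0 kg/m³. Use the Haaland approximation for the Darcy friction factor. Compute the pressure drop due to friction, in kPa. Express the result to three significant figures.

Δp ≈ 157 kPa

V = 4Q/(πD²) = 4·0.413/(π·0.461²) = 2.474 m/s
Re = VD/ν = 2.474·0.461/1.60×10^-6 = 7.13×10^5 → turbulent
ε/D = 0.11/461 = 2.39×10^-4
Haaland: f = 0.01528
h_f = f(L/D)V²/(2g) = 0.01528·(1960/0.461)·2.474²/(2·9.81) = 20.27 m
Δp = ρg·h_f = 788.0·9.81·20.27 = 156.7 kPa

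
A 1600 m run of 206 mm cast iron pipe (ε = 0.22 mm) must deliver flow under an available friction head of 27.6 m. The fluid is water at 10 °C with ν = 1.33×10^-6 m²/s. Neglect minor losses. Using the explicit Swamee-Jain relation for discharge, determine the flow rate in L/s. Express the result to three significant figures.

Swamee-Jain (Type II): Q = -0.965·√(gD⁵h_f/L)·ln[ε/(3.7D) + √(3.17ν²L/(gD³h_f))]
√(gD⁵h_f/L) = √(9.81·0.206⁵·27.6/1600) = 0.007923
ε/(3.7D) = 2.89×10^-4; √(3.17ν²L/(gD³h_f)) = 6.16×10^-5
Q = -0.965·0.007923·ln(3.502×10^-4) = 0.06084 m³/s
Check: V = 1.83 m/s, Re = 2.83×10^5, f = 0.02108, h_f = 27.8 m ≈ 27.6 m ✓

Q ≈ 60.8 L/s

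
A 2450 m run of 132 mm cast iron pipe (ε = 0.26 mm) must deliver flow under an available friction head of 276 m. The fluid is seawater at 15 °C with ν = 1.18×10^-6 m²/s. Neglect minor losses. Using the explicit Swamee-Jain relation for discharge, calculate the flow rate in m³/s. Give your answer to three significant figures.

Q ≈ 0.0479 m³/s

Swamee-Jain (Type II): Q = -0.965·√(gD⁵h_f/L)·ln[ε/(3.7D) + √(3.17ν²L/(gD³h_f))]
√(gD⁵h_f/L) = √(9.81·0.132⁵·276/2450) = 0.006655
ε/(3.7D) = 5.32×10^-4; √(3.17ν²L/(gD³h_f)) = 4.17×10^-5
Q = -0.965·0.006655·ln(5.740×10^-4) = 0.04793 m³/s
Check: V = 3.50 m/s, Re = 3.92×10^5, f = 0.02393, h_f = 278 m ≈ 276 m ✓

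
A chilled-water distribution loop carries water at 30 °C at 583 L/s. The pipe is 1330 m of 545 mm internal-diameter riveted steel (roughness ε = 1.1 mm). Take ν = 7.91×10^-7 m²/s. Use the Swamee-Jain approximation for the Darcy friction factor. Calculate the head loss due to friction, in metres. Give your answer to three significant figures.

h_f ≈ 18.4 m

V = 4Q/(πD²) = 4·0.583/(π·0.545²) = 2.499 m/s
Re = VD/ν = 2.499·0.545/7.91×10^-7 = 1.72×10^6 → turbulent
ε/D = 1.1/545 = 0.00202
Swamee-Jain: f = 0.02364
h_f = f(L/D)V²/(2g) = 0.02364·(1330/0.545)·2.499²/(2·9.81) = 18.36 m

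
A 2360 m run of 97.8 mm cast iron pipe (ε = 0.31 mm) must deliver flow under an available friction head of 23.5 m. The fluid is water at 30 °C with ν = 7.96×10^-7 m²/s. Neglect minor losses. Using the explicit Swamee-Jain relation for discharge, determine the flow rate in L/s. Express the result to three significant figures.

Q ≈ 6.23 L/s

Swamee-Jain (Type II): Q = -0.965·√(gD⁵h_f/L)·ln[ε/(3.7D) + √(3.17ν²L/(gD³h_f))]
√(gD⁵h_f/L) = √(9.81·0.0978⁵·23.5/2360) = 9.349×10^-4
ε/(3.7D) = 8.57×10^-4; √(3.17ν²L/(gD³h_f)) = 1.48×10^-4
Q = -0.965·9.349×10^-4·ln(0.001005) = 0.006227 m³/s
Check: V = 0.829 m/s, Re = 1.02×10^5, f = 0.02806, h_f = 23.7 m ≈ 23.5 m ✓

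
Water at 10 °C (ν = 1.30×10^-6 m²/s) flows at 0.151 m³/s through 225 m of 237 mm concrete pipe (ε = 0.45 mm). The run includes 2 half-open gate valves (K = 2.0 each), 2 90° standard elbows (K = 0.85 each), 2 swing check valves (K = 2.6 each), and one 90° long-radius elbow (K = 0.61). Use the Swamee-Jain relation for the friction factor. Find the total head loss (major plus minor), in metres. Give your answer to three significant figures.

V = 4Q/(πD²) = 3.423 m/s; V²/2g = 0.5971 m
Re = 6.24×10^5, ε/D = 0.00190 → f = 0.02351 (Swamee-Jain)
Major: h_f = f(L/D)·V²/2g = 0.02351·949.4·0.5971 = 13.33 m
Minor: ΣK = 11.5; h_m = ΣK·V²/2g = 6.873 m
Total H_L = 13.33 + 6.873 = 20.20 m

H_L ≈ 20.2 m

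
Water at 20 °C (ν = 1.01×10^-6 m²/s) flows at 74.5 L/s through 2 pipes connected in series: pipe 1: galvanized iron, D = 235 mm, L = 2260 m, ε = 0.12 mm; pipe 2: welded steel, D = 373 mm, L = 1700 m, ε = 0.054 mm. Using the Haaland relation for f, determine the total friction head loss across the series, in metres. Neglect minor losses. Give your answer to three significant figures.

H ≈ 27.5 m

Pipe 1: V = 1.718 m/s, Re = 4.00×10^5, ε/D = 5.11×10^-4, f = 0.01783, h_1 = f(L/D)V²/2g = 25.79 m
Pipe 2: V = 0.6818 m/s, Re = 2.52×10^5, ε/D = 1.45×10^-4, f = 0.01597, h_2 = f(L/D)V²/2g = 1.725 m
Series → Q common, losses add: H = Σh = 27.52 m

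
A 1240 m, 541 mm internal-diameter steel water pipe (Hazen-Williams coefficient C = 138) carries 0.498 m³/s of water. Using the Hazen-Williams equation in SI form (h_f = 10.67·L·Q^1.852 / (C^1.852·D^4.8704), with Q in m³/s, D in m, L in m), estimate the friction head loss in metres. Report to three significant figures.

h_f = 10.67·1240·0.498^1.852 / (138^1.852·0.541^4.8704) = 7.893 m

h_f ≈ 7.89 m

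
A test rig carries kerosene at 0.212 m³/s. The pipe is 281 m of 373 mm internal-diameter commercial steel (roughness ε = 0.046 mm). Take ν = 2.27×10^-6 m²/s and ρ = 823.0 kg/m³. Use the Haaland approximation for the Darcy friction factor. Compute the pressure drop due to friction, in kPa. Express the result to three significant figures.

Δp ≈ 17.9 kPa

V = 4Q/(πD²) = 4·0.212/(π·0.373²) = 1.940 m/s
Re = VD/ν = 1.940·0.373/2.27×10^-6 = 3.19×10^5 → turbulent
ε/D = 0.046/373 = 1.23×10^-4
Haaland: f = 0.01531
h_f = f(L/D)V²/(2g) = 0.01531·(281/0.373)·1.940²/(2·9.81) = 2.213 m
Δp = ρg·h_f = 823.0·9.81·2.213 = 17.87 kPa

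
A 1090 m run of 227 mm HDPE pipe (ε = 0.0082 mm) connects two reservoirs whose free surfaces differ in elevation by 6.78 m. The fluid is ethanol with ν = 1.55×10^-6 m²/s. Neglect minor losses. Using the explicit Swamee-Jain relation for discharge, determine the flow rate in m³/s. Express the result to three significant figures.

Swamee-Jain (Type II): Q = -0.965·√(gD⁵h_f/L)·ln[ε/(3.7D) + √(3.17ν²L/(gD³h_f))]
√(gD⁵h_f/L) = √(9.81·0.227⁵·6.78/1090) = 0.006065
ε/(3.7D) = 9.76×10^-6; √(3.17ν²L/(gD³h_f)) = 1.03×10^-4
Q = -0.965·0.006065·ln(1.131×10^-4) = 0.05318 m³/s
Check: V = 1.31 m/s, Re = 1.92×10^5, f = 0.01597, h_f = 6.75 m ≈ 6.78 m ✓

Q ≈ 0.0532 m³/s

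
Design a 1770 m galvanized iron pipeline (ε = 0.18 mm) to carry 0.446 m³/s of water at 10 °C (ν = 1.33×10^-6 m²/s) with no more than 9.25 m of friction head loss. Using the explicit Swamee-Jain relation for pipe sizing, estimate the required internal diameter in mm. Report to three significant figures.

Swamee-Jain (Type III): D = 0.66·[ε^1.25·(LQ²/(gh_f))^4.75 + ν·Q^9.4·(L/(gh_f))^5.2]^0.04
LQ²/(gh_f) = 3.880; L/(gh_f) = 19.51
Term 1 = ε^1.25·(…)^4.75 = 0.0131; Term 2 = ν·Q^9.4·(…)^5.2 = 0.00344
D = 0.66·(0.0131 + 0.00344)^0.04 = 0.5601 m = 560 mm
Check: V = 1.81 m/s, Re = 7.62×10^5, f = 0.01614, h_f = 8.52 m ≈ 9.25 m ✓

D ≈ 560 mm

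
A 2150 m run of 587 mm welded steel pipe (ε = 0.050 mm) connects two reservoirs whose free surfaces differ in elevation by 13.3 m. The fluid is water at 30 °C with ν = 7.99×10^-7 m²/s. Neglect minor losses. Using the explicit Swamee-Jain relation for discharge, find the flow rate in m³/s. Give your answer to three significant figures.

Swamee-Jain (Type II): Q = -0.965·√(gD⁵h_f/L)·ln[ε/(3.7D) + √(3.17ν²L/(gD³h_f))]
√(gD⁵h_f/L) = √(9.81·0.587⁵·13.3/2150) = 0.06503
ε/(3.7D) = 2.30×10^-5; √(3.17ν²L/(gD³h_f)) = 1.28×10^-5
Q = -0.965·0.06503·ln(3.586×10^-5) = 0.6424 m³/s
Check: V = 2.37 m/s, Re = 1.74×10^6, f = 0.01272, h_f = 13.4 m ≈ 13.3 m ✓

Q ≈ 0.642 m³/s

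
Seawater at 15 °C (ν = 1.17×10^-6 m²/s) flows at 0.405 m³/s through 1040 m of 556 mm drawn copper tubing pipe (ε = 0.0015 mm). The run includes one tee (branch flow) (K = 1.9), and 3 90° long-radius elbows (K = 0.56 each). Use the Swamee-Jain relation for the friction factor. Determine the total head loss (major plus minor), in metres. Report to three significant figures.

V = 4Q/(πD²) = 1.668 m/s; V²/2g = 0.1418 m
Re = 7.93×10^5, ε/D = 2.70×10^-6 → f = 0.01213 (Swamee-Jain)
Major: h_f = f(L/D)·V²/2g = 0.01213·1871·0.1418 = 3.219 m
Minor: ΣK = 3.58; h_m = ΣK·V²/2g = 0.5077 m
Total H_L = 3.219 + 0.5077 = 3.726 m

H_L ≈ 3.73 m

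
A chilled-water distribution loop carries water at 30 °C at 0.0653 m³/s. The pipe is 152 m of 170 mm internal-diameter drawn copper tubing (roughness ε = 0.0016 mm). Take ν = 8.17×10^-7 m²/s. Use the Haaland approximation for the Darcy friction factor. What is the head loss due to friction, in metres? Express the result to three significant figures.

V = 4Q/(πD²) = 4·0.0653/(π·0.170²) = 2.877 m/s
Re = VD/ν = 2.877·0.170/8.17×10^-7 = 5.99×10^5 → turbulent
ε/D = 0.0016/170 = 9.41×10^-6
Haaland: f = 0.01277
h_f = f(L/D)V²/(2g) = 0.01277·(152/0.170)·2.877²/(2·9.81) = 4.818 m

h_f ≈ 4.82 m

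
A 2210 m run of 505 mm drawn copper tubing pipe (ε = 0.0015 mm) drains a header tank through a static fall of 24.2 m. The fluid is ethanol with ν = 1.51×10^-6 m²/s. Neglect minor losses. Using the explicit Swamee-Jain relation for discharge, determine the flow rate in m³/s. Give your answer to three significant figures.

Swamee-Jain (Type II): Q = -0.965·√(gD⁵h_f/L)·ln[ε/(3.7D) + √(3.17ν²L/(gD³h_f))]
√(gD⁵h_f/L) = √(9.81·0.505⁵·24.2/2210) = 0.05940
ε/(3.7D) = 8.03×10^-7; √(3.17ν²L/(gD³h_f)) = 2.29×10^-5
Q = -0.965·0.05940·ln(2.366×10^-5) = 0.6106 m³/s
Check: V = 3.05 m/s, Re = 1.02×10^6, f = 0.01165, h_f = 24.1 m ≈ 24.2 m ✓

Q ≈ 0.611 m³/s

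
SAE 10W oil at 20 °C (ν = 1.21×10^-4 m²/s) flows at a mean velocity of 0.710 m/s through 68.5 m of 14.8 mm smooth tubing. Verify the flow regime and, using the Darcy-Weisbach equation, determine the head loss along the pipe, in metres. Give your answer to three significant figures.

Re = VD/ν = 0.710·0.01480/1.21×10^-4 = 86.8 → laminar (Re < 2300)
f = 64/Re = 0.7370
h_f = f(L/D)V²/(2g) = 0.7370·(68.5/0.01480)·0.710²/(2·9.81) = 87.64 m

h_f ≈ 87.6 m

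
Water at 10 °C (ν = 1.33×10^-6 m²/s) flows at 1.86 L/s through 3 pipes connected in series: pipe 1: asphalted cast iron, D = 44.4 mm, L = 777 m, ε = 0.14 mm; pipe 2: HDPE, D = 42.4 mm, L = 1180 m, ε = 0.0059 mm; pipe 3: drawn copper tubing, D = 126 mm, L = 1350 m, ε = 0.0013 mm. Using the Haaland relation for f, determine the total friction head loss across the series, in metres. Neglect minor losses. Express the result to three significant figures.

Pipe 1: V = 1.201 m/s, Re = 4.01×10^4, ε/D = 0.00315, f = 0.02924, h_1 = f(L/D)V²/2g = 37.64 m
Pipe 2: V = 1.317 m/s, Re = 4.20×10^4, ε/D = 1.39×10^-4, f = 0.02191, h_2 = f(L/D)V²/2g = 53.94 m
Pipe 3: V = 0.1492 m/s, Re = 1.41×10^4, ε/D = 1.03×10^-5, f = 0.02816, h_3 = f(L/D)V²/2g = 0.3422 m
Series → Q common, losses add: H = Σh = 91.92 m

H ≈ 91.9 m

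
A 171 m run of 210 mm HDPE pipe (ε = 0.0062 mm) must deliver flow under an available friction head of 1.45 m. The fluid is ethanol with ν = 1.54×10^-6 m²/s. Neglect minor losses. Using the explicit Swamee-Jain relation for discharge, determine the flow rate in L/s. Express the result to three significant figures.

Q ≈ 51.4 L/s

Swamee-Jain (Type II): Q = -0.965·√(gD⁵h_f/L)·ln[ε/(3.7D) + √(3.17ν²L/(gD³h_f))]
√(gD⁵h_f/L) = √(9.81·0.210⁵·1.45/171) = 0.005829
ε/(3.7D) = 7.98×10^-6; √(3.17ν²L/(gD³h_f)) = 9.88×10^-5
Q = -0.965·0.005829·ln(1.068×10^-4) = 0.05144 m³/s
Check: V = 1.49 m/s, Re = 2.03×10^5, f = 0.01576, h_f = 1.44 m ≈ 1.45 m ✓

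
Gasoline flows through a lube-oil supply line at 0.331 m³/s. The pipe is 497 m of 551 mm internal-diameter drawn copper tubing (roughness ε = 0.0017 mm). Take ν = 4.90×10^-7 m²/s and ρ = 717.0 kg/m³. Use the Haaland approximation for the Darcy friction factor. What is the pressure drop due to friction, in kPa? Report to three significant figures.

V = 4Q/(πD²) = 4·0.331/(π·0.551²) = 1.388 m/s
Re = VD/ν = 1.388·0.551/4.90×10^-7 = 1.56×10^6 → turbulent
ε/D = 0.0017/551 = 3.09×10^-6
Haaland: f = 0.01083
h_f = f(L/D)V²/(2g) = 0.01083·(497/0.551)·1.388²/(2·9.81) = 0.9598 m
Δp = ρg·h_f = 717.0·9.81·0.9598 = 6.751 kPa

Δp ≈ 6.75 kPa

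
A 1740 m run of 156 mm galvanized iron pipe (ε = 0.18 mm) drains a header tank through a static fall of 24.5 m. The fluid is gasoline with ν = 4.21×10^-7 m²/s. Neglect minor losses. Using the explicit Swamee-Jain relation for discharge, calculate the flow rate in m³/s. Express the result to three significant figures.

Q ≈ 0.0275 m³/s

Swamee-Jain (Type II): Q = -0.965·√(gD⁵h_f/L)·ln[ε/(3.7D) + √(3.17ν²L/(gD³h_f))]
√(gD⁵h_f/L) = √(9.81·0.156⁵·24.5/1740) = 0.003572
ε/(3.7D) = 3.12×10^-4; √(3.17ν²L/(gD³h_f)) = 3.27×10^-5
Q = -0.965·0.003572·ln(3.446×10^-4) = 0.02749 m³/s
Check: V = 1.44 m/s, Re = 5.33×10^5, f = 0.02096, h_f = 24.6 m ≈ 24.5 m ✓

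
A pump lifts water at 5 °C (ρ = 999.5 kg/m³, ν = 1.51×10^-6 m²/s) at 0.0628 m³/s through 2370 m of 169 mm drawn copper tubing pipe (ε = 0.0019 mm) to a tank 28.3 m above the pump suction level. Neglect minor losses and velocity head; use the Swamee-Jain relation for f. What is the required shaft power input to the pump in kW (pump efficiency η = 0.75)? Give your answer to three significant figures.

P_shaft ≈ 89.4 kW

V = 4Q/(πD²) = 2.800 m/s; Re = 3.13×10^5; ε/D = 1.12×10^-5; f = 0.01439
h_f = f(L/D)V²/2g = 80.63 m
Total head H = z + h_f = 28.3 + 80.63 = 108.9 m
P_hyd = ρgQH = 999.5·9.81·0.0628·108.9 = 67.08 kW
P_shaft = P_hyd/η = 67.08/0.75 = 89.44 kW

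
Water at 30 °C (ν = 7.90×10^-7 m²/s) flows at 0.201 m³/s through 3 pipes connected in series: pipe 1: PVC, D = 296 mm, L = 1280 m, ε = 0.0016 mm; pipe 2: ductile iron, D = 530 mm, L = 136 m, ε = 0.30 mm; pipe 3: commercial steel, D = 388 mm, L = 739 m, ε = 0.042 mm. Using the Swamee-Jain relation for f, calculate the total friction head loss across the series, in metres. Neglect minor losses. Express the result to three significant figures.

H ≈ 25.8 m

Pipe 1: V = 2.921 m/s, Re = 1.09×10^6, ε/D = 5.41×10^-6, f = 0.01158, h_1 = f(L/D)V²/2g = 21.77 m
Pipe 2: V = 0.9111 m/s, Re = 6.11×10^5, ε/D = 5.66×10^-4, f = 0.01802, h_2 = f(L/D)V²/2g = 0.1956 m
Pipe 3: V = 1.700 m/s, Re = 8.35×10^5, ε/D = 1.08×10^-4, f = 0.01384, h_3 = f(L/D)V²/2g = 3.882 m
Series → Q common, losses add: H = Σh = 25.84 m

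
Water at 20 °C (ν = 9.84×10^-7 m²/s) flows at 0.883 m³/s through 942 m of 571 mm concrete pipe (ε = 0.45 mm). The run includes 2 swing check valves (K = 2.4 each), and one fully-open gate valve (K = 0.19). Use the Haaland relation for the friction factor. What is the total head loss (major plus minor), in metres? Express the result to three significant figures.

V = 4Q/(πD²) = 3.448 m/s; V²/2g = 0.6060 m
Re = 2.00×10^6, ε/D = 7.88×10^-4 → f = 0.01874 (Haaland)
Major: h_f = f(L/D)·V²/2g = 0.01874·1650·0.6060 = 18.74 m
Minor: ΣK = 4.99; h_m = ΣK·V²/2g = 3.024 m
Total H_L = 18.74 + 3.024 = 21.76 m

H_L ≈ 21.8 m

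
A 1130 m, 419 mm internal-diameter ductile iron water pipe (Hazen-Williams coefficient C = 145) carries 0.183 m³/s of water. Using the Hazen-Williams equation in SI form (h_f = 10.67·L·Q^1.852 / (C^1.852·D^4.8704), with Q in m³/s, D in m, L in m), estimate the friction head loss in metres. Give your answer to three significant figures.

h_f ≈ 3.57 m

h_f = 10.67·1130·0.183^1.852 / (145^1.852·0.419^4.8704) = 3.568 m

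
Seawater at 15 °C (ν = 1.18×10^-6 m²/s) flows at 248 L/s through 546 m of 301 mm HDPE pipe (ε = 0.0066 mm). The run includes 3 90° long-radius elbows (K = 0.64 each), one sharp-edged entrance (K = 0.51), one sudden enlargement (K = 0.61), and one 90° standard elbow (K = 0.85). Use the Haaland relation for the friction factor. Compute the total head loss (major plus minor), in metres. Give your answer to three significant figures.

V = 4Q/(πD²) = 3.485 m/s; V²/2g = 0.6191 m
Re = 8.89×10^5, ε/D = 2.19×10^-5 → f = 0.01220 (Haaland)
Major: h_f = f(L/D)·V²/2g = 0.01220·1814·0.6191 = 13.70 m
Minor: ΣK = 3.89; h_m = ΣK·V²/2g = 2.408 m
Total H_L = 13.70 + 2.408 = 16.11 m

H_L ≈ 16.1 m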